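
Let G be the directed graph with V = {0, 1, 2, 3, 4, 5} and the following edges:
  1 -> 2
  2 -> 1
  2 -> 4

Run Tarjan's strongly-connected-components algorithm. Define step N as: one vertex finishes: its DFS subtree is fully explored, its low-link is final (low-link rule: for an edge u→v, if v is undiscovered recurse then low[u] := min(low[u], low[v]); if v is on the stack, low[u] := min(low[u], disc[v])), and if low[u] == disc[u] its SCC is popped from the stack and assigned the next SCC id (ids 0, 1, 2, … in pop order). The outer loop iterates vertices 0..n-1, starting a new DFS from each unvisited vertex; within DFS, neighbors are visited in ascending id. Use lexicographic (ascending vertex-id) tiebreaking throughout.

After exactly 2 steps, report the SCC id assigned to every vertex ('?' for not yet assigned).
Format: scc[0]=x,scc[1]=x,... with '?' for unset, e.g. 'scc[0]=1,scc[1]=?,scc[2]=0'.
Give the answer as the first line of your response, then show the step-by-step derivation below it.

scc[0]=0,scc[1]=?,scc[2]=?,scc[3]=?,scc[4]=1,scc[5]=?

step 1: low=(low[0]=0,low[1]=?,low[2]=?,low[3]=?,low[4]=?,low[5]=?); scc=(scc[0]=0,scc[1]=?,scc[2]=?,scc[3]=?,scc[4]=?,scc[5]=?)
step 2: low=(low[0]=0,low[1]=1,low[2]=1,low[3]=?,low[4]=3,low[5]=?); scc=(scc[0]=0,scc[1]=?,scc[2]=?,scc[3]=?,scc[4]=1,scc[5]=?)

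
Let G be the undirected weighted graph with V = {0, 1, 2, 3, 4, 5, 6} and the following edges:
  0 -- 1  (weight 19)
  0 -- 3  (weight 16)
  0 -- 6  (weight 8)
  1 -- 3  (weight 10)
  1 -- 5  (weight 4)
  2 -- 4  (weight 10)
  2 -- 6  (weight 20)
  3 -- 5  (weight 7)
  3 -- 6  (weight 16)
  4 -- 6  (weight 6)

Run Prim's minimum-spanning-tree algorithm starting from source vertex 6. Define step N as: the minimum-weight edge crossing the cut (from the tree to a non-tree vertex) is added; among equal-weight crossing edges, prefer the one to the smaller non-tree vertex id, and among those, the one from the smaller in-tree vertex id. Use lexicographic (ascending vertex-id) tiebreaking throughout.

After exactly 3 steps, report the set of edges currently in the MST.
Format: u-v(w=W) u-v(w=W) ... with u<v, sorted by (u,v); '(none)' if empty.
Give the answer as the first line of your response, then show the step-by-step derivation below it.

0-6(w=8) 2-4(w=10) 4-6(w=6)

step 1: add edge 4-6 (w=6); MST = {4-6(w=6)}
step 2: add edge 0-6 (w=8); MST = {0-6(w=8) 4-6(w=6)}
step 3: add edge 2-4 (w=10); MST = {0-6(w=8) 2-4(w=10) 4-6(w=6)}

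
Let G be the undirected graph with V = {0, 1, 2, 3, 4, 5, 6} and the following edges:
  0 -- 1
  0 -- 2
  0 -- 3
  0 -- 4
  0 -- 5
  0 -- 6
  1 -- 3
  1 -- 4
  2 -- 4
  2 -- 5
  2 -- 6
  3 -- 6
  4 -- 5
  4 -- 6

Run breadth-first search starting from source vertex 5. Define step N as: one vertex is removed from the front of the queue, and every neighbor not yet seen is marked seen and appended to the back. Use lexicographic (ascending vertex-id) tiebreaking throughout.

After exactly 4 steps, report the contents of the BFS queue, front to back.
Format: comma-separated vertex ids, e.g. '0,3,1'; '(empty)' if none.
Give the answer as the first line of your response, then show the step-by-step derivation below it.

1,3,6

step 1: dequeue 5; queue=[0,2,4]; order=5
step 2: dequeue 0; queue=[2,4,1,3,6]; order=5,0
step 3: dequeue 2; queue=[4,1,3,6]; order=5,0,2
step 4: dequeue 4; queue=[1,3,6]; order=5,0,2,4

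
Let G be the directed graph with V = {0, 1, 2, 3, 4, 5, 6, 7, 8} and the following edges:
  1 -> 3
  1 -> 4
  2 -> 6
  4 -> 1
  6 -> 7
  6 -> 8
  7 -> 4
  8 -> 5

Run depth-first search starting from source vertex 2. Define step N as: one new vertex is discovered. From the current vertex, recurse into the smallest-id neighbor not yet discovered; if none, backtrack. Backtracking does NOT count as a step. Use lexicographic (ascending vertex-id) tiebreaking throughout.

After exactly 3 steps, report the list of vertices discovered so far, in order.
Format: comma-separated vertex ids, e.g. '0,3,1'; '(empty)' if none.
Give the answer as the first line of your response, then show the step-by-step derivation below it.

2,6,7

step 1: discover 2; path=2; order=2
step 2: discover 6; path=2>6; order=2,6
step 3: discover 7; path=2>6>7; order=2,6,7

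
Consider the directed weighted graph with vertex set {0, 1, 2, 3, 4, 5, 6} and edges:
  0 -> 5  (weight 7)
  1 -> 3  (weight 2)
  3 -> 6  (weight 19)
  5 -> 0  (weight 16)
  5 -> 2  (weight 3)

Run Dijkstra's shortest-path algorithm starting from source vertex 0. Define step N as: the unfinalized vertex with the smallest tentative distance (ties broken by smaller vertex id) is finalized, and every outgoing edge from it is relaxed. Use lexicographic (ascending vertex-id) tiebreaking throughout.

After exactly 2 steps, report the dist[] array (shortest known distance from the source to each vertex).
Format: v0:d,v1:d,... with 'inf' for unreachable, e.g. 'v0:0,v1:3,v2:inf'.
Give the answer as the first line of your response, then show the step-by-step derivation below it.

v0:0,v1:inf,v2:10,v3:inf,v4:inf,v5:7,v6:inf

step 1: dist = v0:0,v1:inf,v2:inf,v3:inf,v4:inf,v5:7,v6:inf
step 2: dist = v0:0,v1:inf,v2:10,v3:inf,v4:inf,v5:7,v6:inf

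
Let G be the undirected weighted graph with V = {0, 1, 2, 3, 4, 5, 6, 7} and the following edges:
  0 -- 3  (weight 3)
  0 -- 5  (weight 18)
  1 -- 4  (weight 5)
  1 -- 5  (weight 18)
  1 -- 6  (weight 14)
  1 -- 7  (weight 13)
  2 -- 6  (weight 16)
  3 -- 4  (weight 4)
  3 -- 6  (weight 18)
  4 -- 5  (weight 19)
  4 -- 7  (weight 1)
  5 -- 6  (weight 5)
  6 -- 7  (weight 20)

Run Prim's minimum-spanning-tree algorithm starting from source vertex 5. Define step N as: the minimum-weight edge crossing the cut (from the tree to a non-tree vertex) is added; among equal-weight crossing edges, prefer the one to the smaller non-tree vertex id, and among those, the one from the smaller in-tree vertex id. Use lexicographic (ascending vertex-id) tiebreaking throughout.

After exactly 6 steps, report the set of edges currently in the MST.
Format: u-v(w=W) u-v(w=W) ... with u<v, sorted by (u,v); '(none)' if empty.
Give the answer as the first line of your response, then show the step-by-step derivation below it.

0-3(w=3) 1-4(w=5) 1-6(w=14) 3-4(w=4) 4-7(w=1) 5-6(w=5)

step 1: add edge 5-6 (w=5); MST = {5-6(w=5)}
step 2: add edge 1-6 (w=14); MST = {1-6(w=14) 5-6(w=5)}
step 3: add edge 1-4 (w=5); MST = {1-4(w=5) 1-6(w=14) 5-6(w=5)}
step 4: add edge 4-7 (w=1); MST = {1-4(w=5) 1-6(w=14) 4-7(w=1) 5-6(w=5)}
step 5: add edge 3-4 (w=4); MST = {1-4(w=5) 1-6(w=14) 3-4(w=4) 4-7(w=1) 5-6(w=5)}
step 6: add edge 0-3 (w=3); MST = {0-3(w=3) 1-4(w=5) 1-6(w=14) 3-4(w=4) 4-7(w=1) 5-6(w=5)}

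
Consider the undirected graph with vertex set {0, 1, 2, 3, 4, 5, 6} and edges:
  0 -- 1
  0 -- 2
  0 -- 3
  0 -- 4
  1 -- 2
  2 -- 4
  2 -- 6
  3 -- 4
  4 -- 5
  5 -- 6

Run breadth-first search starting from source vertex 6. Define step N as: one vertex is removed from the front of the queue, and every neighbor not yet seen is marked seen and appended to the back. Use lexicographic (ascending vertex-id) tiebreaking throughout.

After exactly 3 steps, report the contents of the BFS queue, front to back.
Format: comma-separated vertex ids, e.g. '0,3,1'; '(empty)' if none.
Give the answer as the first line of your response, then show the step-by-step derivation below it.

0,1,4

step 1: dequeue 6; queue=[2,5]; order=6
step 2: dequeue 2; queue=[5,0,1,4]; order=6,2
step 3: dequeue 5; queue=[0,1,4]; order=6,2,5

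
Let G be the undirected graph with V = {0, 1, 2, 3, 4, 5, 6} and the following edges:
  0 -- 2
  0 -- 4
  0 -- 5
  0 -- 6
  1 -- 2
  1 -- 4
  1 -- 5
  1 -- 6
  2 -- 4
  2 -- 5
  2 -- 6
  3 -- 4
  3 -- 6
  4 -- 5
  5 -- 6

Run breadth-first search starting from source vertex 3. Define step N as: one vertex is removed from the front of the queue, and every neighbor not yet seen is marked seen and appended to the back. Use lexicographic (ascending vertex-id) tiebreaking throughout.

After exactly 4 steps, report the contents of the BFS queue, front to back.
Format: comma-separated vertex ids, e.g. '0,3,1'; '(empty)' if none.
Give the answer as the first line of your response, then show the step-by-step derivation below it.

1,2,5

step 1: dequeue 3; queue=[4,6]; order=3
step 2: dequeue 4; queue=[6,0,1,2,5]; order=3,4
step 3: dequeue 6; queue=[0,1,2,5]; order=3,4,6
step 4: dequeue 0; queue=[1,2,5]; order=3,4,6,0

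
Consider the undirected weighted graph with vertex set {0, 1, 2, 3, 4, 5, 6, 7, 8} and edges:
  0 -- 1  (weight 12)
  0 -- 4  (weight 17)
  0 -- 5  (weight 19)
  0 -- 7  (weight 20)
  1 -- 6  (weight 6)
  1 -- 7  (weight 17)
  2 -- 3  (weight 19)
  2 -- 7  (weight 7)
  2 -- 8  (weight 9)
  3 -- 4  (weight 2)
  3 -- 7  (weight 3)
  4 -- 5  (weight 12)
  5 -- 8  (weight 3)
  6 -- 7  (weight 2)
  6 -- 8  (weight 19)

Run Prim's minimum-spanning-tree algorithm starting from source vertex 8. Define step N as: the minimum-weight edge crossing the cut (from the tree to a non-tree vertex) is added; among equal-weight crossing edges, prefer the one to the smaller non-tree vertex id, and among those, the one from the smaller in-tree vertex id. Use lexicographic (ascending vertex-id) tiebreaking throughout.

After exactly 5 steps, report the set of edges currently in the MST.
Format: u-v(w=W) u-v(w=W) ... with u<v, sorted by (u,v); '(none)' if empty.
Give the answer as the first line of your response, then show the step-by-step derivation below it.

2-7(w=7) 2-8(w=9) 3-7(w=3) 5-8(w=3) 6-7(w=2)

step 1: add edge 5-8 (w=3); MST = {5-8(w=3)}
step 2: add edge 2-8 (w=9); MST = {2-8(w=9) 5-8(w=3)}
step 3: add edge 2-7 (w=7); MST = {2-7(w=7) 2-8(w=9) 5-8(w=3)}
step 4: add edge 6-7 (w=2); MST = {2-7(w=7) 2-8(w=9) 5-8(w=3) 6-7(w=2)}
step 5: add edge 3-7 (w=3); MST = {2-7(w=7) 2-8(w=9) 3-7(w=3) 5-8(w=3) 6-7(w=2)}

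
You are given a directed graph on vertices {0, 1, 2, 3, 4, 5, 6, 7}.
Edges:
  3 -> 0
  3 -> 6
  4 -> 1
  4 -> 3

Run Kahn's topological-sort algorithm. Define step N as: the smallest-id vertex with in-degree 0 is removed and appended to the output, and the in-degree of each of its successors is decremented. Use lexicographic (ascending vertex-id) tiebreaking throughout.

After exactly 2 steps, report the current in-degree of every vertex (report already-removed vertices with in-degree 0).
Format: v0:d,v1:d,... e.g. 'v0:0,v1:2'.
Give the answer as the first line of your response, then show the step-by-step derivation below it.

v0:1,v1:0,v2:0,v3:0,v4:0,v5:0,v6:1,v7:0

step 1: output 2; order=[2]; indeg=(1,1,0,1,0,0,1,0)
step 2: output 4; order=[2,4]; indeg=(1,0,0,0,0,0,1,0)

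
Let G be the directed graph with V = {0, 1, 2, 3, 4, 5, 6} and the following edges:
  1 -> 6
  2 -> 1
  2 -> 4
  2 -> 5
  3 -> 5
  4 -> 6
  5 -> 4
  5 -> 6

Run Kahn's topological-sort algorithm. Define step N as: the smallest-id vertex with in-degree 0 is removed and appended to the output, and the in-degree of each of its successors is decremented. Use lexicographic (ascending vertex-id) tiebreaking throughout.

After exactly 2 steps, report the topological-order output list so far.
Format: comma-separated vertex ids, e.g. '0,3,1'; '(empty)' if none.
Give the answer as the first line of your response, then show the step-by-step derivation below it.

0,2

step 1: output 0; order=[0]; indeg=(0,1,0,0,2,2,3)
step 2: output 2; order=[0,2]; indeg=(0,0,0,0,1,1,3)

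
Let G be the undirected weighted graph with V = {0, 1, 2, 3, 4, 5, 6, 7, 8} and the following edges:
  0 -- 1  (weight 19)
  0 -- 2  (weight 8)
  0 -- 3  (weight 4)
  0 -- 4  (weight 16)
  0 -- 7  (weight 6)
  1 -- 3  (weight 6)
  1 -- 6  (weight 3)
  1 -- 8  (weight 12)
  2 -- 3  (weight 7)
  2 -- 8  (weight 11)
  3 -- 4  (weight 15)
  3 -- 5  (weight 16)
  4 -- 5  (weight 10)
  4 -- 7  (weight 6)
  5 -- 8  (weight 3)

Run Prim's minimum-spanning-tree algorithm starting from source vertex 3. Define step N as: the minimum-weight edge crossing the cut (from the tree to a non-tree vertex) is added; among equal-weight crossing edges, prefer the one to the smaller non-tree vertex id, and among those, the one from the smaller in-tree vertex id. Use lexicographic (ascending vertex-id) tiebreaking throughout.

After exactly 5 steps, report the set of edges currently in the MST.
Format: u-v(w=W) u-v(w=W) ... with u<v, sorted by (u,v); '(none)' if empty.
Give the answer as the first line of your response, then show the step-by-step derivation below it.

0-3(w=4) 0-7(w=6) 1-3(w=6) 1-6(w=3) 4-7(w=6)

step 1: add edge 0-3 (w=4); MST = {0-3(w=4)}
step 2: add edge 1-3 (w=6); MST = {0-3(w=4) 1-3(w=6)}
step 3: add edge 1-6 (w=3); MST = {0-3(w=4) 1-3(w=6) 1-6(w=3)}
step 4: add edge 0-7 (w=6); MST = {0-3(w=4) 0-7(w=6) 1-3(w=6) 1-6(w=3)}
step 5: add edge 4-7 (w=6); MST = {0-3(w=4) 0-7(w=6) 1-3(w=6) 1-6(w=3) 4-7(w=6)}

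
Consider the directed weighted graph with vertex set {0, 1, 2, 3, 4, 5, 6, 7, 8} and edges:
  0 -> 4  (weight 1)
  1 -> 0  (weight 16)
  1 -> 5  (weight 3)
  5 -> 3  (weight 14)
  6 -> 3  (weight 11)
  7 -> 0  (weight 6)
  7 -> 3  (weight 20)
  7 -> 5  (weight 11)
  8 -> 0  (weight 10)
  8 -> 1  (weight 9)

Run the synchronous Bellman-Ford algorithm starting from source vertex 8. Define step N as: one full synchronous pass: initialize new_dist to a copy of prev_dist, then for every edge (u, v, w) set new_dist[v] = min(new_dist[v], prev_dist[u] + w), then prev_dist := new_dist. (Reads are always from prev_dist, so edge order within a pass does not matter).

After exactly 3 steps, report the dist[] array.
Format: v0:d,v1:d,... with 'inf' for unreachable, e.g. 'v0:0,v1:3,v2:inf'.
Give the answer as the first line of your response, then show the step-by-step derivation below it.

v0:10,v1:9,v2:inf,v3:26,v4:11,v5:12,v6:inf,v7:inf,v8:0

step 1: dist = v0:10,v1:9,v2:inf,v3:inf,v4:inf,v5:inf,v6:inf,v7:inf,v8:0
step 2: dist = v0:10,v1:9,v2:inf,v3:inf,v4:11,v5:12,v6:inf,v7:inf,v8:0
step 3: dist = v0:10,v1:9,v2:inf,v3:26,v4:11,v5:12,v6:inf,v7:inf,v8:0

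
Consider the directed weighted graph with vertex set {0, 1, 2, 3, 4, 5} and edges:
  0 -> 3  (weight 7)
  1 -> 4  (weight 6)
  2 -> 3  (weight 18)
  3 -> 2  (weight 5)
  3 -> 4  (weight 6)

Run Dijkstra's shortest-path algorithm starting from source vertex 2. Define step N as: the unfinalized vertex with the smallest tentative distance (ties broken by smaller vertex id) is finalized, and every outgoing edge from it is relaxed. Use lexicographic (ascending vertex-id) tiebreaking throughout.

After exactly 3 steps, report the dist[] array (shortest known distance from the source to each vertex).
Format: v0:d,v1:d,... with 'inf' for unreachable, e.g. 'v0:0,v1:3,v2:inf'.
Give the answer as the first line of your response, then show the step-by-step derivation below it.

v0:inf,v1:inf,v2:0,v3:18,v4:24,v5:inf

step 1: dist = v0:inf,v1:inf,v2:0,v3:18,v4:inf,v5:inf
step 2: dist = v0:inf,v1:inf,v2:0,v3:18,v4:24,v5:inf
step 3: dist = v0:inf,v1:inf,v2:0,v3:18,v4:24,v5:inf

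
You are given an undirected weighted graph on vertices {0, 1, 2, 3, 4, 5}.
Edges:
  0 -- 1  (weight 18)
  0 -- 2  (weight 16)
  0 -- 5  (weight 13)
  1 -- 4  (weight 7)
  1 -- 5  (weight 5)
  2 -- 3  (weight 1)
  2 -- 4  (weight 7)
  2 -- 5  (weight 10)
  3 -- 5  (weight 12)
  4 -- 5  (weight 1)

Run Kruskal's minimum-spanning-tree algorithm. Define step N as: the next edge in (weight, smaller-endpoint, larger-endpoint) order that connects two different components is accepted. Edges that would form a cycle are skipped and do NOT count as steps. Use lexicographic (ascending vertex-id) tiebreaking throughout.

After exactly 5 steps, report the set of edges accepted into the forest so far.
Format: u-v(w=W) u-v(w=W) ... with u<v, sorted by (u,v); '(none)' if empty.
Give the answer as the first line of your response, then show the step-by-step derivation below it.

0-5(w=13) 1-5(w=5) 2-3(w=1) 2-4(w=7) 4-5(w=1)

step 1: add edge 2-3 (w=1); MST = {2-3(w=1)}
step 2: add edge 4-5 (w=1); MST = {2-3(w=1) 4-5(w=1)}
step 3: add edge 1-5 (w=5); MST = {1-5(w=5) 2-3(w=1) 4-5(w=1)}
step 4: add edge 2-4 (w=7); MST = {1-5(w=5) 2-3(w=1) 2-4(w=7) 4-5(w=1)}
step 5: add edge 0-5 (w=13); MST = {0-5(w=13) 1-5(w=5) 2-3(w=1) 2-4(w=7) 4-5(w=1)}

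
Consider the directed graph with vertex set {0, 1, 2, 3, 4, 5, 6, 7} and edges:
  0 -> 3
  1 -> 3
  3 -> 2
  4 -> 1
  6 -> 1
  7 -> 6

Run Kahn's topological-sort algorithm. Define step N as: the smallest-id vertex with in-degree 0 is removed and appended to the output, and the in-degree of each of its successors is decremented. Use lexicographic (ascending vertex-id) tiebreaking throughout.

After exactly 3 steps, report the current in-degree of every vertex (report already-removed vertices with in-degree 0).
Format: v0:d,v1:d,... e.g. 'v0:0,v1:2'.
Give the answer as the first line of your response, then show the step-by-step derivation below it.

v0:0,v1:1,v2:1,v3:1,v4:0,v5:0,v6:1,v7:0

step 1: output 0; order=[0]; indeg=(0,2,1,1,0,0,1,0)
step 2: output 4; order=[0,4]; indeg=(0,1,1,1,0,0,1,0)
step 3: output 5; order=[0,4,5]; indeg=(0,1,1,1,0,0,1,0)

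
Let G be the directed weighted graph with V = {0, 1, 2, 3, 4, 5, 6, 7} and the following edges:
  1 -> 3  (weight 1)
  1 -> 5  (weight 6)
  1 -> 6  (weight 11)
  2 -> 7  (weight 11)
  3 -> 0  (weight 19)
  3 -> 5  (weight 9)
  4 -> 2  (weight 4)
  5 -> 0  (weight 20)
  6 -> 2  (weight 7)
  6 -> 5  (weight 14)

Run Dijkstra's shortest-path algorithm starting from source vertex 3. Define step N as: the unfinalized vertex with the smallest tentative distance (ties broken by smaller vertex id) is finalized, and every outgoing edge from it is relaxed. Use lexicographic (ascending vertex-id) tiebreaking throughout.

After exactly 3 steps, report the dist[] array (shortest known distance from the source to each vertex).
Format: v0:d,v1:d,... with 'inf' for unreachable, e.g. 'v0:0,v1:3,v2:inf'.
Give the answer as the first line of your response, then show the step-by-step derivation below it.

v0:19,v1:inf,v2:inf,v3:0,v4:inf,v5:9,v6:inf,v7:inf

step 1: dist = v0:19,v1:inf,v2:inf,v3:0,v4:inf,v5:9,v6:inf,v7:inf
step 2: dist = v0:19,v1:inf,v2:inf,v3:0,v4:inf,v5:9,v6:inf,v7:inf
step 3: dist = v0:19,v1:inf,v2:inf,v3:0,v4:inf,v5:9,v6:inf,v7:inf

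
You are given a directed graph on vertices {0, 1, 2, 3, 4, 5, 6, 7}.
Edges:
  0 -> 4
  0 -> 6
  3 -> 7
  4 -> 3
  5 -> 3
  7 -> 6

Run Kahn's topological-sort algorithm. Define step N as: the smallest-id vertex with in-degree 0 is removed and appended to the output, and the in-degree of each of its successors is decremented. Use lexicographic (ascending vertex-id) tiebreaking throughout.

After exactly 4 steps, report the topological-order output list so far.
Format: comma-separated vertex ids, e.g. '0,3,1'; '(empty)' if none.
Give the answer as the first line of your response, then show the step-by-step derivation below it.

0,1,2,4

step 1: output 0; order=[0]; indeg=(0,0,0,2,0,0,1,1)
step 2: output 1; order=[0,1]; indeg=(0,0,0,2,0,0,1,1)
step 3: output 2; order=[0,1,2]; indeg=(0,0,0,2,0,0,1,1)
step 4: output 4; order=[0,1,2,4]; indeg=(0,0,0,1,0,0,1,1)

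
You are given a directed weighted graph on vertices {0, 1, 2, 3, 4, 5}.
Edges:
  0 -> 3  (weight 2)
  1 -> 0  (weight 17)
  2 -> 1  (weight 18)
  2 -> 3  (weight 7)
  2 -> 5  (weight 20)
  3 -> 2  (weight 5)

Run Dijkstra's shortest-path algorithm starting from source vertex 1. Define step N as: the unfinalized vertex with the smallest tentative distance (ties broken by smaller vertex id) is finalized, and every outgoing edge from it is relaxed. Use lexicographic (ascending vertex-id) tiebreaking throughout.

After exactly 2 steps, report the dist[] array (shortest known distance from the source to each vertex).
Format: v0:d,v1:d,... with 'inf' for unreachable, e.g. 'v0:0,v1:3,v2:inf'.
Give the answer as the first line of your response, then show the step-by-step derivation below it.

v0:17,v1:0,v2:inf,v3:19,v4:inf,v5:inf

step 1: dist = v0:17,v1:0,v2:inf,v3:inf,v4:inf,v5:inf
step 2: dist = v0:17,v1:0,v2:inf,v3:19,v4:inf,v5:inf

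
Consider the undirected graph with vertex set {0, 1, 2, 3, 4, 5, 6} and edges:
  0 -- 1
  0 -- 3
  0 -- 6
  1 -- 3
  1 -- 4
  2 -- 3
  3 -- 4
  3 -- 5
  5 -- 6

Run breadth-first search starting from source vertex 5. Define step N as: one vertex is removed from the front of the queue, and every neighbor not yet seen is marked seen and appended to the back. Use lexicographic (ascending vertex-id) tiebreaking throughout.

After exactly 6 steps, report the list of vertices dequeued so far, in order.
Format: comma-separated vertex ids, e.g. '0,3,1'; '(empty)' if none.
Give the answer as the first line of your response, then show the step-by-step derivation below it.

5,3,6,0,1,2

step 1: dequeue 5; queue=[3,6]; order=5
step 2: dequeue 3; queue=[6,0,1,2,4]; order=5,3
step 3: dequeue 6; queue=[0,1,2,4]; order=5,3,6
step 4: dequeue 0; queue=[1,2,4]; order=5,3,6,0
step 5: dequeue 1; queue=[2,4]; order=5,3,6,0,1
step 6: dequeue 2; queue=[4]; order=5,3,6,0,1,2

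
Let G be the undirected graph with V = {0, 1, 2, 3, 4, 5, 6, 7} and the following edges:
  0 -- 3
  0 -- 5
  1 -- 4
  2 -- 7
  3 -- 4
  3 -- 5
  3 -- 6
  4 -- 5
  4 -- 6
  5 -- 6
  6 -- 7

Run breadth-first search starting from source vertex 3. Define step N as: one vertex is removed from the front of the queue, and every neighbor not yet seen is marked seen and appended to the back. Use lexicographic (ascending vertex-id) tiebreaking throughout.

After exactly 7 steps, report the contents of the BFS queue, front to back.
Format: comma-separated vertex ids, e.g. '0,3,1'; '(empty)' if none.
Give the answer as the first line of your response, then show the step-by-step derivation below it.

2

step 1: dequeue 3; queue=[0,4,5,6]; order=3
step 2: dequeue 0; queue=[4,5,6]; order=3,0
step 3: dequeue 4; queue=[5,6,1]; order=3,0,4
step 4: dequeue 5; queue=[6,1]; order=3,0,4,5
step 5: dequeue 6; queue=[1,7]; order=3,0,4,5,6
step 6: dequeue 1; queue=[7]; order=3,0,4,5,6,1
step 7: dequeue 7; queue=[2]; order=3,0,4,5,6,1,7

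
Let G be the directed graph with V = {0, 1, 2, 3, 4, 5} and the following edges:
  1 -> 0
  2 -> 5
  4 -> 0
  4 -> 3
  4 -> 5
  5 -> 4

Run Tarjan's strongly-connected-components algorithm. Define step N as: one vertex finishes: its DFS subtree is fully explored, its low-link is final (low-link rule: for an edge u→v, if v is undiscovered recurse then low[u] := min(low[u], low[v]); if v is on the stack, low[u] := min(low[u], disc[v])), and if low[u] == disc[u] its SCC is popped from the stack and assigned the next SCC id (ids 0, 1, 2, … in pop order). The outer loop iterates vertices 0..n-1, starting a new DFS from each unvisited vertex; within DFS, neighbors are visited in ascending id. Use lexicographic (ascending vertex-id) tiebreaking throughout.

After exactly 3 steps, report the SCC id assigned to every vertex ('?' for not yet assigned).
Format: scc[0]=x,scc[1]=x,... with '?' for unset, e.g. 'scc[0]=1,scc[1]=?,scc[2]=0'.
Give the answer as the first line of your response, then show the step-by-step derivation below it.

scc[0]=0,scc[1]=1,scc[2]=?,scc[3]=2,scc[4]=?,scc[5]=?

step 1: low=(low[0]=0,low[1]=?,low[2]=?,low[3]=?,low[4]=?,low[5]=?); scc=(scc[0]=0,scc[1]=?,scc[2]=?,scc[3]=?,scc[4]=?,scc[5]=?)
step 2: low=(low[0]=0,low[1]=1,low[2]=?,low[3]=?,low[4]=?,low[5]=?); scc=(scc[0]=0,scc[1]=1,scc[2]=?,scc[3]=?,scc[4]=?,scc[5]=?)
step 3: low=(low[0]=0,low[1]=1,low[2]=2,low[3]=5,low[4]=4,low[5]=3); scc=(scc[0]=0,scc[1]=1,scc[2]=?,scc[3]=2,scc[4]=?,scc[5]=?)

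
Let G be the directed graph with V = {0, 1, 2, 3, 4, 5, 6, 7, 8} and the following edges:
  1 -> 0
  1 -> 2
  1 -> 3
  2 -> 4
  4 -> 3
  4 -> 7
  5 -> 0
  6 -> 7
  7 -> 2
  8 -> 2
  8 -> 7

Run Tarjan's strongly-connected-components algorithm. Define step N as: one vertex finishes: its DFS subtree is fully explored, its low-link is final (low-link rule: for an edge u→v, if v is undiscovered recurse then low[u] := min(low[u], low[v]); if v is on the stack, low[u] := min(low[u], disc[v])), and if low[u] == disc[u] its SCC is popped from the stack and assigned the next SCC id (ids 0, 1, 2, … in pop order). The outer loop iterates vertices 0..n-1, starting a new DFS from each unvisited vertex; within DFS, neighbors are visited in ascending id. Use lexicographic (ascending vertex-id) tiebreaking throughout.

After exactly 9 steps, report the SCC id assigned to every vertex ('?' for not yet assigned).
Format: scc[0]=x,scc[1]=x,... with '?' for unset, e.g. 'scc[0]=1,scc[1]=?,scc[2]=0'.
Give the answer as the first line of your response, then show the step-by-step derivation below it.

scc[0]=0,scc[1]=3,scc[2]=2,scc[3]=1,scc[4]=2,scc[5]=4,scc[6]=5,scc[7]=2,scc[8]=6

step 1: low=(low[0]=0,low[1]=?,low[2]=?,low[3]=?,low[4]=?,low[5]=?,low[6]=?,low[7]=?,low[8]=?); scc=(scc[0]=0,scc[1]=?,scc[2]=?,scc[3]=?,scc[4]=?,scc[5]=?,scc[6]=?,scc[7]=?,scc[8]=?)
step 2: low=(low[0]=0,low[1]=1,low[2]=2,low[3]=4,low[4]=3,low[5]=?,low[6]=?,low[7]=?,low[8]=?); scc=(scc[0]=0,scc[1]=?,scc[2]=?,scc[3]=1,scc[4]=?,scc[5]=?,scc[6]=?,scc[7]=?,scc[8]=?)
step 3: low=(low[0]=0,low[1]=1,low[2]=2,low[3]=4,low[4]=3,low[5]=?,low[6]=?,low[7]=2,low[8]=?); scc=(scc[0]=0,scc[1]=?,scc[2]=?,scc[3]=1,scc[4]=?,scc[5]=?,scc[6]=?,scc[7]=?,scc[8]=?)
step 4: low=(low[0]=0,low[1]=1,low[2]=2,low[3]=4,low[4]=2,low[5]=?,low[6]=?,low[7]=2,low[8]=?); scc=(scc[0]=0,scc[1]=?,scc[2]=?,scc[3]=1,scc[4]=?,scc[5]=?,scc[6]=?,scc[7]=?,scc[8]=?)
step 5: low=(low[0]=0,low[1]=1,low[2]=2,low[3]=4,low[4]=2,low[5]=?,low[6]=?,low[7]=2,low[8]=?); scc=(scc[0]=0,scc[1]=?,scc[2]=2,scc[3]=1,scc[4]=2,scc[5]=?,scc[6]=?,scc[7]=2,scc[8]=?)
step 6: low=(low[0]=0,low[1]=1,low[2]=2,low[3]=4,low[4]=2,low[5]=?,low[6]=?,low[7]=2,low[8]=?); scc=(scc[0]=0,scc[1]=3,scc[2]=2,scc[3]=1,scc[4]=2,scc[5]=?,scc[6]=?,scc[7]=2,scc[8]=?)
step 7: low=(low[0]=0,low[1]=1,low[2]=2,low[3]=4,low[4]=2,low[5]=6,low[6]=?,low[7]=2,low[8]=?); scc=(scc[0]=0,scc[1]=3,scc[2]=2,scc[3]=1,scc[4]=2,scc[5]=4,scc[6]=?,scc[7]=2,scc[8]=?)
step 8: low=(low[0]=0,low[1]=1,low[2]=2,low[3]=4,low[4]=2,low[5]=6,low[6]=7,low[7]=2,low[8]=?); scc=(scc[0]=0,scc[1]=3,scc[2]=2,scc[3]=1,scc[4]=2,scc[5]=4,scc[6]=5,scc[7]=2,scc[8]=?)
step 9: low=(low[0]=0,low[1]=1,low[2]=2,low[3]=4,low[4]=2,low[5]=6,low[6]=7,low[7]=2,low[8]=8); scc=(scc[0]=0,scc[1]=3,scc[2]=2,scc[3]=1,scc[4]=2,scc[5]=4,scc[6]=5,scc[7]=2,scc[8]=6)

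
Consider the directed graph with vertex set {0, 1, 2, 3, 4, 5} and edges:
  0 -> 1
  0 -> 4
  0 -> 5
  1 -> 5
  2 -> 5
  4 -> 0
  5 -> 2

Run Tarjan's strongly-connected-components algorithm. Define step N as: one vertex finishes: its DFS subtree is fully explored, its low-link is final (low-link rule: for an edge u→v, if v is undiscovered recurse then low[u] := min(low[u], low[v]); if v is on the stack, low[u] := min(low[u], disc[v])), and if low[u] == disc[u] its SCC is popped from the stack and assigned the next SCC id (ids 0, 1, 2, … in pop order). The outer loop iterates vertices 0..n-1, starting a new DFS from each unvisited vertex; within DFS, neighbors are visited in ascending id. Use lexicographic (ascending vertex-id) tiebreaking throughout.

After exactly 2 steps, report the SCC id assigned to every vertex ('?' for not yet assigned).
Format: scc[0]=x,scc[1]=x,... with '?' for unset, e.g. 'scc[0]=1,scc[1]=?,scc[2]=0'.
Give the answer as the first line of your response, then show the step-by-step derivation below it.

scc[0]=?,scc[1]=?,scc[2]=0,scc[3]=?,scc[4]=?,scc[5]=0

step 1: low=(low[0]=0,low[1]=1,low[2]=2,low[3]=?,low[4]=?,low[5]=2); scc=(scc[0]=?,scc[1]=?,scc[2]=?,scc[3]=?,scc[4]=?,scc[5]=?)
step 2: low=(low[0]=0,low[1]=1,low[2]=2,low[3]=?,low[4]=?,low[5]=2); scc=(scc[0]=?,scc[1]=?,scc[2]=0,scc[3]=?,scc[4]=?,scc[5]=0)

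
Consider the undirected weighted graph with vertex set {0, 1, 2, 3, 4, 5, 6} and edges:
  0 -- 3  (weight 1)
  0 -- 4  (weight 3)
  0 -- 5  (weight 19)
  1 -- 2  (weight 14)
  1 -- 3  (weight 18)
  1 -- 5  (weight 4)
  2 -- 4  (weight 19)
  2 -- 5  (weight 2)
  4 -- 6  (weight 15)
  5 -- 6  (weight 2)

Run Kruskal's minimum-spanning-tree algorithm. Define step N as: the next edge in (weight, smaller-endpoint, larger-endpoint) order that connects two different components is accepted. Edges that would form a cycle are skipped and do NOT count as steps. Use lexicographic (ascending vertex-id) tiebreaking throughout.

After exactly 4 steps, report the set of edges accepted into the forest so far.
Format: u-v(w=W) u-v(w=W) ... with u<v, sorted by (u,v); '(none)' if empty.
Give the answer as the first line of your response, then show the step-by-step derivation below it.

0-3(w=1) 0-4(w=3) 2-5(w=2) 5-6(w=2)

step 1: add edge 0-3 (w=1); MST = {0-3(w=1)}
step 2: add edge 2-5 (w=2); MST = {0-3(w=1) 2-5(w=2)}
step 3: add edge 5-6 (w=2); MST = {0-3(w=1) 2-5(w=2) 5-6(w=2)}
step 4: add edge 0-4 (w=3); MST = {0-3(w=1) 0-4(w=3) 2-5(w=2) 5-6(w=2)}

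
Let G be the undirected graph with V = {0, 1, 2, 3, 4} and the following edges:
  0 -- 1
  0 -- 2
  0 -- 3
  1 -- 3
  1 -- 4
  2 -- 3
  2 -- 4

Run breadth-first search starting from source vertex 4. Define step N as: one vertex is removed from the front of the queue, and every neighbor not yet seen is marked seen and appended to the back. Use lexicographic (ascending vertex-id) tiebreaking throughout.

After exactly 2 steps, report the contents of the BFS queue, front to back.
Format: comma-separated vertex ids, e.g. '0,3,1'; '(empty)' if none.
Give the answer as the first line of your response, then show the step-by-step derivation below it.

2,0,3

step 1: dequeue 4; queue=[1,2]; order=4
step 2: dequeue 1; queue=[2,0,3]; order=4,1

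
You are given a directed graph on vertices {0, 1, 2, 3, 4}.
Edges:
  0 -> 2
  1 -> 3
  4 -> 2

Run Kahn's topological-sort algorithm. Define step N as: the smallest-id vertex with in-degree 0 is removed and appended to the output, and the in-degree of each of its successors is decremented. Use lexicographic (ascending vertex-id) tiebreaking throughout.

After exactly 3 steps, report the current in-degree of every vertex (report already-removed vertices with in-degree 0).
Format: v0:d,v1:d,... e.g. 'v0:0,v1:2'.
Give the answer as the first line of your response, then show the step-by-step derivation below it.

v0:0,v1:0,v2:1,v3:0,v4:0

step 1: output 0; order=[0]; indeg=(0,0,1,1,0)
step 2: output 1; order=[0,1]; indeg=(0,0,1,0,0)
step 3: output 3; order=[0,1,3]; indeg=(0,0,1,0,0)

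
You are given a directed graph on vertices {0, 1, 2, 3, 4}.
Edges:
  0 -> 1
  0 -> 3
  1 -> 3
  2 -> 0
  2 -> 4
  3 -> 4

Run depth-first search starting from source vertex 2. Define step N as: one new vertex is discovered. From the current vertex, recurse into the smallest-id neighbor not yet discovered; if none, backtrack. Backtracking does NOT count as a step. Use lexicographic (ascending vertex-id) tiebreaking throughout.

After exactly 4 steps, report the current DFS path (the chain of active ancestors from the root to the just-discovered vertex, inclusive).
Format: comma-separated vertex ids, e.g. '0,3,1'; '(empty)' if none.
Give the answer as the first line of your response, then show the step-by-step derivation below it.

2,0,1,3

step 1: discover 2; path=2; order=2
step 2: discover 0; path=2>0; order=2,0
step 3: discover 1; path=2>0>1; order=2,0,1
step 4: discover 3; path=2>0>1>3; order=2,0,1,3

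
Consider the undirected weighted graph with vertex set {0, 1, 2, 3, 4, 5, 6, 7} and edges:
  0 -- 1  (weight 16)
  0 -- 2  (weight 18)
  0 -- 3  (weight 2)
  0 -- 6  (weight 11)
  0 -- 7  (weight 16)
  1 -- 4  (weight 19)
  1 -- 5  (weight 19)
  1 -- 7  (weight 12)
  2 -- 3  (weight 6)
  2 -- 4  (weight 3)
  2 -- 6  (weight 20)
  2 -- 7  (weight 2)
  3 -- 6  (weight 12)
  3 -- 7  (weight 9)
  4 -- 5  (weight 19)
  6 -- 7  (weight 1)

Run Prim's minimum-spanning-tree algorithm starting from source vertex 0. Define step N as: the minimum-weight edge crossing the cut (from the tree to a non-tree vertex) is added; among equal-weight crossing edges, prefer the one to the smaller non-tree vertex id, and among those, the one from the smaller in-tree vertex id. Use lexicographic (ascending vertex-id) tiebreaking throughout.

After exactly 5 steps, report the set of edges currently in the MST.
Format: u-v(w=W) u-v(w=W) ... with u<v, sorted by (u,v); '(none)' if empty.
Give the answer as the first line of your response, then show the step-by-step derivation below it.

0-3(w=2) 2-3(w=6) 2-4(w=3) 2-7(w=2) 6-7(w=1)

step 1: add edge 0-3 (w=2); MST = {0-3(w=2)}
step 2: add edge 2-3 (w=6); MST = {0-3(w=2) 2-3(w=6)}
step 3: add edge 2-7 (w=2); MST = {0-3(w=2) 2-3(w=6) 2-7(w=2)}
step 4: add edge 6-7 (w=1); MST = {0-3(w=2) 2-3(w=6) 2-7(w=2) 6-7(w=1)}
step 5: add edge 2-4 (w=3); MST = {0-3(w=2) 2-3(w=6) 2-4(w=3) 2-7(w=2) 6-7(w=1)}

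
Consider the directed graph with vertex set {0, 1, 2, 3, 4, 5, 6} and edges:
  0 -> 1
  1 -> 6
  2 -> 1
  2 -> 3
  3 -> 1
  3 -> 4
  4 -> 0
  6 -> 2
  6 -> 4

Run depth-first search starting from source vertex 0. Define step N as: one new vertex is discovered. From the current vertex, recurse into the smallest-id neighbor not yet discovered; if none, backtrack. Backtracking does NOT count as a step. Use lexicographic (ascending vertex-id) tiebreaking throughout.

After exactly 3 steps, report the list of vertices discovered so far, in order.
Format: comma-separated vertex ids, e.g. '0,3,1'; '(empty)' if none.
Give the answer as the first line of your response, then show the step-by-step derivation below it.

0,1,6

step 1: discover 0; path=0; order=0
step 2: discover 1; path=0>1; order=0,1
step 3: discover 6; path=0>1>6; order=0,1,6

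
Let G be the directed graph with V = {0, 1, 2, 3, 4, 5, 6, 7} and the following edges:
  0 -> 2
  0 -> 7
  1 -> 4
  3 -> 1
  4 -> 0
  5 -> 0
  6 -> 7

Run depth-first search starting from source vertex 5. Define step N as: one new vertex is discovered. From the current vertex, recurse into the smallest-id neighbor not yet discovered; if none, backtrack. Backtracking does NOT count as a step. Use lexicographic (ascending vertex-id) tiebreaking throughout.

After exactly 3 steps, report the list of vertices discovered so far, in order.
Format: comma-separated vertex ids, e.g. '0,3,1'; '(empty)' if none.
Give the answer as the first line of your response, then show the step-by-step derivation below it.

5,0,2

step 1: discover 5; path=5; order=5
step 2: discover 0; path=5>0; order=5,0
step 3: discover 2; path=5>0>2; order=5,0,2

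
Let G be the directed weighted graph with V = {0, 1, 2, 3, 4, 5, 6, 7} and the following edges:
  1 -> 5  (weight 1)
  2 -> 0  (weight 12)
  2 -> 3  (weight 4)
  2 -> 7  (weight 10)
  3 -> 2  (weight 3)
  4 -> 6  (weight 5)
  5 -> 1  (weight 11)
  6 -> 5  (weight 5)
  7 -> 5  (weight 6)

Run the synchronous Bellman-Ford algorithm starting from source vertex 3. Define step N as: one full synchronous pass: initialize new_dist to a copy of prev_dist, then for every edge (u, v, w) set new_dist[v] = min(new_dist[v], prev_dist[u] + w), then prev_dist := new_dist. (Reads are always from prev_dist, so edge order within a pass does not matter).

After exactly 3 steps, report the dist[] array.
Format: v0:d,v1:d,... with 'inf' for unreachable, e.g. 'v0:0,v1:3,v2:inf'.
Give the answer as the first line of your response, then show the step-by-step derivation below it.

v0:15,v1:inf,v2:3,v3:0,v4:inf,v5:19,v6:inf,v7:13

step 1: dist = v0:inf,v1:inf,v2:3,v3:0,v4:inf,v5:inf,v6:inf,v7:inf
step 2: dist = v0:15,v1:inf,v2:3,v3:0,v4:inf,v5:inf,v6:inf,v7:13
step 3: dist = v0:15,v1:inf,v2:3,v3:0,v4:inf,v5:19,v6:inf,v7:13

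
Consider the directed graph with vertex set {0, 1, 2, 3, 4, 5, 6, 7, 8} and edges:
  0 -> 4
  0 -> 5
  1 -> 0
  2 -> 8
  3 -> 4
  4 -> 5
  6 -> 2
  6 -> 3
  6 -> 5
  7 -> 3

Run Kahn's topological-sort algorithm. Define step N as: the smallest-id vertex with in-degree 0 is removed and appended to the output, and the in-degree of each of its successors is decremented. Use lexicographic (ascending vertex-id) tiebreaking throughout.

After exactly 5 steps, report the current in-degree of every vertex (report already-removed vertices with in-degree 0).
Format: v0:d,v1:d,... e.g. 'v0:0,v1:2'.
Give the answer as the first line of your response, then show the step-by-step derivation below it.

v0:0,v1:0,v2:0,v3:0,v4:1,v5:1,v6:0,v7:0,v8:0

step 1: output 1; order=[1]; indeg=(0,0,1,2,2,3,0,0,1)
step 2: output 0; order=[1,0]; indeg=(0,0,1,2,1,2,0,0,1)
step 3: output 6; order=[1,0,6]; indeg=(0,0,0,1,1,1,0,0,1)
step 4: output 2; order=[1,0,6,2]; indeg=(0,0,0,1,1,1,0,0,0)
step 5: output 7; order=[1,0,6,2,7]; indeg=(0,0,0,0,1,1,0,0,0)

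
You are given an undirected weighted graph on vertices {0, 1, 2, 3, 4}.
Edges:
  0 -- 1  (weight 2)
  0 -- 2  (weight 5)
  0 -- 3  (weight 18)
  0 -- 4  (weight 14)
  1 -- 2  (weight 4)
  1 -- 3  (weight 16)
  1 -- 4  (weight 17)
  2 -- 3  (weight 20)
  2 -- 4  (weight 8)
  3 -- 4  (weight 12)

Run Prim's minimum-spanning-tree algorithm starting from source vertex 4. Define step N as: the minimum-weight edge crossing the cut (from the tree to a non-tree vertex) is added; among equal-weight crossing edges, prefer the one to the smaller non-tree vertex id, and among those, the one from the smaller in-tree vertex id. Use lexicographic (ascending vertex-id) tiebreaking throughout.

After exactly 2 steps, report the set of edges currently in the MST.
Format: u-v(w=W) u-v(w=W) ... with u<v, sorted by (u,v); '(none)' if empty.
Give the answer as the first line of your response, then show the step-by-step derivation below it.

1-2(w=4) 2-4(w=8)

step 1: add edge 2-4 (w=8); MST = {2-4(w=8)}
step 2: add edge 1-2 (w=4); MST = {1-2(w=4) 2-4(w=8)}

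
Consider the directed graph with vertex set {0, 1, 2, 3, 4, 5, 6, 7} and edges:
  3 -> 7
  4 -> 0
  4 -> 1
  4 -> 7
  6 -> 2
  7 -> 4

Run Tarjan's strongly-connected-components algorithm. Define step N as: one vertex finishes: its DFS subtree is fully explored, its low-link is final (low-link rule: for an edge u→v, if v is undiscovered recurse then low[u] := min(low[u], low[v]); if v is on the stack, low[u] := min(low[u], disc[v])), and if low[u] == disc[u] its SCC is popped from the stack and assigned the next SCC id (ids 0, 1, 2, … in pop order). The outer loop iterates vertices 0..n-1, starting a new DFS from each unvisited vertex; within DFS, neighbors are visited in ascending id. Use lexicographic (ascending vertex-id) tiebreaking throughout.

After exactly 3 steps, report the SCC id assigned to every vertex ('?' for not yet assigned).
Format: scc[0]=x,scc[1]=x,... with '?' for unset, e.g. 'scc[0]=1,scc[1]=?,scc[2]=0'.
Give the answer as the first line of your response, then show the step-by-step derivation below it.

scc[0]=0,scc[1]=1,scc[2]=2,scc[3]=?,scc[4]=?,scc[5]=?,scc[6]=?,scc[7]=?

step 1: low=(low[0]=0,low[1]=?,low[2]=?,low[3]=?,low[4]=?,low[5]=?,low[6]=?,low[7]=?); scc=(scc[0]=0,scc[1]=?,scc[2]=?,scc[3]=?,scc[4]=?,scc[5]=?,scc[6]=?,scc[7]=?)
step 2: low=(low[0]=0,low[1]=1,low[2]=?,low[3]=?,low[4]=?,low[5]=?,low[6]=?,low[7]=?); scc=(scc[0]=0,scc[1]=1,scc[2]=?,scc[3]=?,scc[4]=?,scc[5]=?,scc[6]=?,scc[7]=?)
step 3: low=(low[0]=0,low[1]=1,low[2]=2,low[3]=?,low[4]=?,low[5]=?,low[6]=?,low[7]=?); scc=(scc[0]=0,scc[1]=1,scc[2]=2,scc[3]=?,scc[4]=?,scc[5]=?,scc[6]=?,scc[7]=?)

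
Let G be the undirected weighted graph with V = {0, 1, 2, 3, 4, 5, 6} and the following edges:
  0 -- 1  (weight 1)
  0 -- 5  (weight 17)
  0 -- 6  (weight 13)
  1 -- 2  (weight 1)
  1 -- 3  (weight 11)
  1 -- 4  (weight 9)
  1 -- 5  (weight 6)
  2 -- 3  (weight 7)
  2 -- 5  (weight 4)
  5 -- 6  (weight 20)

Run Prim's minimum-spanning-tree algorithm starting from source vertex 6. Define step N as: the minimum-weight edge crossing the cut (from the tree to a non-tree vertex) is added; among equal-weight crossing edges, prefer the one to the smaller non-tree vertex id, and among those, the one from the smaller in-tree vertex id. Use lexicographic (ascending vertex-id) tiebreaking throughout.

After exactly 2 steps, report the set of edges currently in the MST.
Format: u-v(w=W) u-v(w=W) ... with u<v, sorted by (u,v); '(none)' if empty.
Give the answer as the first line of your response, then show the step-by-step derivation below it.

0-1(w=1) 0-6(w=13)

step 1: add edge 0-6 (w=13); MST = {0-6(w=13)}
step 2: add edge 0-1 (w=1); MST = {0-1(w=1) 0-6(w=13)}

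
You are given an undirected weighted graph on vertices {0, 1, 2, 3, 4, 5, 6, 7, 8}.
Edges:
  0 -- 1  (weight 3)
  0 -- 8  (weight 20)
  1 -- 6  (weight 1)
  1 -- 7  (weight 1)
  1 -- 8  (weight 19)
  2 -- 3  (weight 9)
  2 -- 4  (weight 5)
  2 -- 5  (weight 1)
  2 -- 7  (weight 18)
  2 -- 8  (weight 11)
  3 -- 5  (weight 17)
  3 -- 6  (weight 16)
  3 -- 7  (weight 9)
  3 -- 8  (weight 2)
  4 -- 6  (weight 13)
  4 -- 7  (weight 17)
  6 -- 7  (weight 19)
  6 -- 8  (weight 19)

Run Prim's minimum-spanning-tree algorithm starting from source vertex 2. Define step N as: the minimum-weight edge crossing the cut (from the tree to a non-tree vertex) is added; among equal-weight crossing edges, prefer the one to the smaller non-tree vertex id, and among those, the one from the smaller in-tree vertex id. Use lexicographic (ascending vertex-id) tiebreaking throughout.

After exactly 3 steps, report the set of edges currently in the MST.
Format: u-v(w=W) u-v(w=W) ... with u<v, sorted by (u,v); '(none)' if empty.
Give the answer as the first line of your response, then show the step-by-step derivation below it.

2-3(w=9) 2-4(w=5) 2-5(w=1)

step 1: add edge 2-5 (w=1); MST = {2-5(w=1)}
step 2: add edge 2-4 (w=5); MST = {2-4(w=5) 2-5(w=1)}
step 3: add edge 2-3 (w=9); MST = {2-3(w=9) 2-4(w=5) 2-5(w=1)}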